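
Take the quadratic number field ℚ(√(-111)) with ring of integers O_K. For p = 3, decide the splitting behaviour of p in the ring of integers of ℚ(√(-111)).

ramified — (3) = 𝔭²

-111 mod 4 = 1, hence disc K = -111 and O_K = ℤ[(1+√-111)/2].
3 divides disc(K) = -111, so 3 ramifies.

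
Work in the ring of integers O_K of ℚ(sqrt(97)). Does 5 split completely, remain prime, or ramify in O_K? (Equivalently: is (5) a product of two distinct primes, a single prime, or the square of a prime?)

inert

97 mod 4 = 1, hence disc K = 97 and O_K = ℤ[(1+√97)/2].
5 ∤ 97, so 5 is unramified.
Compute (97/5) via Euler: 2^((5-1)/2) mod 5 = 4, so (97/5) = -1.
Legendre symbol -1 ⇒ 5 is inert.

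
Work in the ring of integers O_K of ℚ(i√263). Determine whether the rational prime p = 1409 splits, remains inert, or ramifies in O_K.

Since -263 ≡ 1 mod 4, the ring of integers is ℤ[(1+√-263)/2] with discriminant -263.
Since gcd(1409, -263) = 1 the prime 1409 does not ramify.
(-263/1409) = 1146^704 mod 1409 = 1408, giving Legendre symbol -1.
d is a non-residue mod p, hence 1409 remains inert in O_K.

1409 remains inert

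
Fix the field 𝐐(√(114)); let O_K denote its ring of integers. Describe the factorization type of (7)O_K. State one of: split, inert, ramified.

p splits

114 mod 4 = 2, hence disc K = 4·114 = 456 and O_K = ℤ[√114].
7 ∤ 456, so 7 is unramified.
Legendre symbol by Euler's criterion: (114/7) ≡ 114^3 ≡ 1 (mod 7), i.e. (114/7) = 1.
(114/7) = 1, so 7 splits.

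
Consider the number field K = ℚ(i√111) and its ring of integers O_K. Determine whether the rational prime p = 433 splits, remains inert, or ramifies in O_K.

d = -111 ≡ 1 (mod 4), so O_K = ℤ[(1+√-111)/2] and disc(K) = d = -111.
disc(K) = -111 is not divisible by 433; 433 is unramified.
Compute (-111/433) via Euler: 322^((433-1)/2) mod 433 = 1, so (-111/433) = 1.
(-111/433) = 1, so 433 splits.

splits completely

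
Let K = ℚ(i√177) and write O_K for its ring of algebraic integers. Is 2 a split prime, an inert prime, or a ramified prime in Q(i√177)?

p ramifies

d = -177 ≡ 3 (mod 4), so O_K = ℤ[√-177] and disc(K) = 4d = -708.
2 divides disc(K) = -708, so 2 ramifies.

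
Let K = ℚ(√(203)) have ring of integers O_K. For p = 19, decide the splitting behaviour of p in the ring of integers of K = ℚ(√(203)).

d = 203 ≡ 3 (mod 4), so O_K = ℤ[√203] and disc(K) = 4d = 812.
Since gcd(19, 812) = 1 the prime 19 does not ramify.
Compute (203/19) via Euler: 13^((19-1)/2) mod 19 = 18, so (203/19) = -1.
Legendre symbol -1 ⇒ 19 is inert.

p is inert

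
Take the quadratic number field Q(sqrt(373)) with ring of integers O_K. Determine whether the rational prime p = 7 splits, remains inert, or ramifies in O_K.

split — (7) = 𝔭₁𝔭₂ with 𝔭₁ ≠ 𝔭₂

Since 373 ≡ 1 mod 4, the ring of integers is ℤ[(1+√373)/2] with discriminant 373.
7 ∤ 373, so 7 is unramified.
Euler's criterion: 373^3 mod 7 = 1. Thus (373|7) = 1.
d is a quadratic residue mod p, hence 7 splits in O_K.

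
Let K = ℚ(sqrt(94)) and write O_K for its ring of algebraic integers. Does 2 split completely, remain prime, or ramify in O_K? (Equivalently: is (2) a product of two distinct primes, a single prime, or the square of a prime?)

d = 94 ≡ 2 (mod 4), so O_K = ℤ[√94] and disc(K) = 4d = 376.
Ramification test: 2 | 376. The prime 2 ramifies in K.

ramified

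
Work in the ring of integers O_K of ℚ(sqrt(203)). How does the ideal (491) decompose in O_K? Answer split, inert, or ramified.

d = 203 ≡ 3 (mod 4), so O_K = ℤ[√203] and disc(K) = 4d = 812.
491 ∤ 812, so 491 is unramified.
Legendre symbol by Euler's criterion: (203/491) ≡ 203^245 ≡ 1 (mod 491), i.e. (203/491) = 1.
Legendre symbol 1 ⇒ 491 is split.

p splits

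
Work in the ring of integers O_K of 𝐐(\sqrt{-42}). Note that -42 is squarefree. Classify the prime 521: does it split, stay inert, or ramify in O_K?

p splits

-42 mod 4 = 2, hence disc K = 4·(-42) = -168 and O_K = ℤ[√-42].
disc(K) = -168 is not divisible by 521; 521 is unramified.
Euler's criterion: (-42)^260 mod 521 = 1. Thus (-42|521) = 1.
(-42/521) = 1, so 521 splits.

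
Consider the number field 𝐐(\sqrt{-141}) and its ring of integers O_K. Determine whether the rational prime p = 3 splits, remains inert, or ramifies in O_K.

-141 mod 4 = 3, hence disc K = 4·(-141) = -564 and O_K = ℤ[√-141].
Ramification test: 3 | -564. The prime 3 ramifies in K.

3 is ramified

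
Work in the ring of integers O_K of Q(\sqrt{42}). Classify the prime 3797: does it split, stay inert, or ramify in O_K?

inert — (3797) stays prime in O_K

Since 42 ≢ 1 mod 4, the ring of integers is ℤ[√42] with discriminant 4·42 = 168.
3797 ∤ 168, so 3797 is unramified.
Compute (42/3797) via Euler: 42^((3797-1)/2) mod 3797 = 3796, so (42/3797) = -1.
d is a non-residue mod p, hence 3797 remains inert in O_K.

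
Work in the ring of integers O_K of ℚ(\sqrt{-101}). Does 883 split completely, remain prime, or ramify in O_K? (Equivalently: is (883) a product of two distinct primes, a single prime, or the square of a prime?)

p splits

Since -101 ≢ 1 mod 4, the ring of integers is ℤ[√-101] with discriminant 4·(-101) = -404.
Since gcd(883, -404) = 1 the prime 883 does not ramify.
Compute (-101/883) via Euler: 782^((883-1)/2) mod 883 = 1, so (-101/883) = 1.
d is a quadratic residue mod p, hence 883 splits in O_K.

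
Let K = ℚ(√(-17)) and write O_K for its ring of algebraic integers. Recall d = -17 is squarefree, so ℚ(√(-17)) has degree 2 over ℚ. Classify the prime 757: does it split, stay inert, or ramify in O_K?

d = -17 ≡ 3 (mod 4), so O_K = ℤ[√-17] and disc(K) = 4d = -68.
disc(K) = -68 is not divisible by 757; 757 is unramified.
Legendre symbol by Euler's criterion: (-17/757) ≡ (-17)^378 ≡ 1 (mod 757), i.e. (-17/757) = 1.
d is a quadratic residue mod p, hence 757 splits in O_K.

p splits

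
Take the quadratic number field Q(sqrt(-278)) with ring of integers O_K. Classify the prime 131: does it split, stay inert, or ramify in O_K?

p is inert

-278 mod 4 = 2, hence disc K = 4·(-278) = -1112 and O_K = ℤ[√-278].
131 ∤ -1112, so 131 is unramified.
Euler's criterion: (-278)^65 mod 131 = 130. Thus (-278|131) = -1.
(-278/131) = -1, so 131 is inert.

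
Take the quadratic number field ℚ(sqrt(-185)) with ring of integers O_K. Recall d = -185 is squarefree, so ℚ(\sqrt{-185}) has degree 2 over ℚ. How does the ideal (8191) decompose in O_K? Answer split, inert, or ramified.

d = -185 ≡ 3 (mod 4), so O_K = ℤ[√-185] and disc(K) = 4d = -740.
disc(K) = -740 is not divisible by 8191; 8191 is unramified.
Legendre symbol by Euler's criterion: (-185/8191) ≡ (-185)^4095 ≡ 1 (mod 8191), i.e. (-185/8191) = 1.
(-185/8191) = 1, so 8191 splits.

split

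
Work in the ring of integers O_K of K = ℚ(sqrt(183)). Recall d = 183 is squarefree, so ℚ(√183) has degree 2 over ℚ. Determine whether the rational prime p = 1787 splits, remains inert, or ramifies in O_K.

remains prime (inert)

Since 183 ≢ 1 mod 4, the ring of integers is ℤ[√183] with discriminant 4·183 = 732.
1787 ∤ 732, so 1787 is unramified.
Legendre symbol by Euler's criterion: (183/1787) ≡ 183^893 ≡ 1786 (mod 1787), i.e. (183/1787) = -1.
Legendre symbol -1 ⇒ 1787 is inert.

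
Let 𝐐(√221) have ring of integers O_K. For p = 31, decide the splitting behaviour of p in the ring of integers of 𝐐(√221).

d = 221 ≡ 1 (mod 4), so O_K = ℤ[(1+√221)/2] and disc(K) = d = 221.
Since gcd(31, 221) = 1 the prime 31 does not ramify.
(221/31) = 4^15 mod 31 = 1, giving Legendre symbol 1.
(221/31) = 1, so 31 splits.

split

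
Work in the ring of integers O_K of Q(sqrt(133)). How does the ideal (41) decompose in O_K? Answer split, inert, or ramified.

Since 133 ≡ 1 mod 4, the ring of integers is ℤ[(1+√133)/2] with discriminant 133.
Since gcd(41, 133) = 1 the prime 41 does not ramify.
(133/41) = 10^20 mod 41 = 1, giving Legendre symbol 1.
d is a quadratic residue mod p, hence 41 splits in O_K.

p splits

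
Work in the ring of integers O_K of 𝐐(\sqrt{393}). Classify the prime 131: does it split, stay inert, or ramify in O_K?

ramified — (131) = 𝔭²

Since 393 ≡ 1 mod 4, the ring of integers is ℤ[(1+√393)/2] with discriminant 393.
131 divides disc(K) = 393, so 131 ramifies.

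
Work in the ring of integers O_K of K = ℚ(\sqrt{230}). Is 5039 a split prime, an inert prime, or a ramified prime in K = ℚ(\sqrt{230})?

d = 230 ≡ 2 (mod 4), so O_K = ℤ[√230] and disc(K) = 4d = 920.
disc(K) = 920 is not divisible by 5039; 5039 is unramified.
Euler's criterion: 230^2519 mod 5039 = 5038. Thus (230|5039) = -1.
d is a non-residue mod p, hence 5039 remains inert in O_K.

inert — (5039) stays prime in O_K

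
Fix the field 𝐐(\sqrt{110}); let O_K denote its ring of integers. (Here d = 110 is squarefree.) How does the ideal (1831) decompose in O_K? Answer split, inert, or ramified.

p is inert

110 mod 4 = 2, hence disc K = 4·110 = 440 and O_K = ℤ[√110].
1831 ∤ 440, so 1831 is unramified.
(110/1831) = 110^915 mod 1831 = 1830, giving Legendre symbol -1.
(110/1831) = -1, so 1831 is inert.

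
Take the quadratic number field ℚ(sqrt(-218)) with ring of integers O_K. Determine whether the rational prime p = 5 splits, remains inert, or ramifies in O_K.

p is inert

-218 mod 4 = 2, hence disc K = 4·(-218) = -872 and O_K = ℤ[√-218].
Since gcd(5, -872) = 1 the prime 5 does not ramify.
Compute (-218/5) via Euler: 2^((5-1)/2) mod 5 = 4, so (-218/5) = -1.
d is a non-residue mod p, hence 5 remains inert in O_K.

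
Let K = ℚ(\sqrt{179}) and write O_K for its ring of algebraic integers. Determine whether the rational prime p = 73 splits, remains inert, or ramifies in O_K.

Since 179 ≢ 1 mod 4, the ring of integers is ℤ[√179] with discriminant 4·179 = 716.
Since gcd(73, 716) = 1 the prime 73 does not ramify.
Euler's criterion: 179^36 mod 73 = 72. Thus (179|73) = -1.
Legendre symbol -1 ⇒ 73 is inert.

inert — (73) stays prime in O_K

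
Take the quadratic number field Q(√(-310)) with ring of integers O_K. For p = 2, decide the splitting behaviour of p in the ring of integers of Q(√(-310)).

-310 mod 4 = 2, hence disc K = 4·(-310) = -1240 and O_K = ℤ[√-310].
disc(K) = -1240 = 2·(-620), so p = 2 is ramified.

p ramifies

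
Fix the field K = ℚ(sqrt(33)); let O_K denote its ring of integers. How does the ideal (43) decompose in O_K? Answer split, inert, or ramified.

Since 33 ≡ 1 mod 4, the ring of integers is ℤ[(1+√33)/2] with discriminant 33.
43 ∤ 33, so 43 is unramified.
Legendre symbol by Euler's criterion: (33/43) ≡ 33^21 ≡ 42 (mod 43), i.e. (33/43) = -1.
(33/43) = -1, so 43 is inert.

inert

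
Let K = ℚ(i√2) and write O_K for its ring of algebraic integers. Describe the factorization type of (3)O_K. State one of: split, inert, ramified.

Since -2 ≢ 1 mod 4, the ring of integers is ℤ[√-2] with discriminant 4·(-2) = -8.
Since gcd(3, -8) = 1 the prime 3 does not ramify.
Euler's criterion: (-2)^1 mod 3 = 1. Thus (-2|3) = 1.
Legendre symbol 1 ⇒ 3 is split.

split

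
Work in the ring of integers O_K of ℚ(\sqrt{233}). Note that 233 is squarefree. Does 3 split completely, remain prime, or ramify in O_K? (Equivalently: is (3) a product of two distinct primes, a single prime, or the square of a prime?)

233 mod 4 = 1, hence disc K = 233 and O_K = ℤ[(1+√233)/2].
Since gcd(3, 233) = 1 the prime 3 does not ramify.
Compute (233/3) via Euler: 2^((3-1)/2) mod 3 = 2, so (233/3) = -1.
d is a non-residue mod p, hence 3 remains inert in O_K.

p is inert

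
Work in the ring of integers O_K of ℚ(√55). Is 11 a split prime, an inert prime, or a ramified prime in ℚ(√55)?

11 is ramified

Since 55 ≢ 1 mod 4, the ring of integers is ℤ[√55] with discriminant 4·55 = 220.
Ramification test: 11 | 220. The prime 11 ramifies in K.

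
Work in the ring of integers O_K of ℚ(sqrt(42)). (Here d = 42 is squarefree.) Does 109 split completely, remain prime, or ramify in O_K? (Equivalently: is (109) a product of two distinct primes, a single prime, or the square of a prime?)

inert

Since 42 ≢ 1 mod 4, the ring of integers is ℤ[√42] with discriminant 4·42 = 168.
disc(K) = 168 is not divisible by 109; 109 is unramified.
Euler's criterion: 42^54 mod 109 = 108. Thus (42|109) = -1.
d is a non-residue mod p, hence 109 remains inert in O_K.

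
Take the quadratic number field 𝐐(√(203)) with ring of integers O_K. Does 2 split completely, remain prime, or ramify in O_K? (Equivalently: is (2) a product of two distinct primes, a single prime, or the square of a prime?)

ramified — (2) = 𝔭²

Since 203 ≢ 1 mod 4, the ring of integers is ℤ[√203] with discriminant 4·203 = 812.
disc(K) = 812 = 2·406, so p = 2 is ramified.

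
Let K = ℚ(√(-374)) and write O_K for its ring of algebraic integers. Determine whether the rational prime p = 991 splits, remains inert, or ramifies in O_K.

p is inert

d = -374 ≡ 2 (mod 4), so O_K = ℤ[√-374] and disc(K) = 4d = -1496.
991 ∤ -1496, so 991 is unramified.
(-374/991) = 617^495 mod 991 = 990, giving Legendre symbol -1.
d is a non-residue mod p, hence 991 remains inert in O_K.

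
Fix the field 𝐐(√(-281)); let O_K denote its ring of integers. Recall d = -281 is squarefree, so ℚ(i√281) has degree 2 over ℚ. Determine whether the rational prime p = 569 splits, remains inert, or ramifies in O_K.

split — (569) = 𝔭₁𝔭₂ with 𝔭₁ ≠ 𝔭₂

d = -281 ≡ 3 (mod 4), so O_K = ℤ[√-281] and disc(K) = 4d = -1124.
569 ∤ -1124, so 569 is unramified.
Legendre symbol by Euler's criterion: (-281/569) ≡ (-281)^284 ≡ 1 (mod 569), i.e. (-281/569) = 1.
(-281/569) = 1, so 569 splits.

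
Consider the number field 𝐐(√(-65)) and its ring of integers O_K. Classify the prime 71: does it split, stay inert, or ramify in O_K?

71 splits in O_K

-65 mod 4 = 3, hence disc K = 4·(-65) = -260 and O_K = ℤ[√-65].
disc(K) = -260 is not divisible by 71; 71 is unramified.
Legendre symbol by Euler's criterion: (-65/71) ≡ (-65)^35 ≡ 1 (mod 71), i.e. (-65/71) = 1.
Legendre symbol 1 ⇒ 71 is split.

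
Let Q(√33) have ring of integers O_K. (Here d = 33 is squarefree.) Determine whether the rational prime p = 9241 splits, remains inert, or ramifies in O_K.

33 mod 4 = 1, hence disc K = 33 and O_K = ℤ[(1+√33)/2].
disc(K) = 33 is not divisible by 9241; 9241 is unramified.
Euler's criterion: 33^4620 mod 9241 = 1. Thus (33|9241) = 1.
(33/9241) = 1, so 9241 splits.

9241 splits in O_K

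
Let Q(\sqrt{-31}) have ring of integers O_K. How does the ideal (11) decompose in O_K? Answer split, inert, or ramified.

-31 mod 4 = 1, hence disc K = -31 and O_K = ℤ[(1+√-31)/2].
Since gcd(11, -31) = 1 the prime 11 does not ramify.
Legendre symbol by Euler's criterion: (-31/11) ≡ (-31)^5 ≡ 10 (mod 11), i.e. (-31/11) = -1.
Legendre symbol -1 ⇒ 11 is inert.

inert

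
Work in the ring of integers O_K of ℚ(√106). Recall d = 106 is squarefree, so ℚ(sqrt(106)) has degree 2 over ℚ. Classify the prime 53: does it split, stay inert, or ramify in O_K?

53 is ramified

Since 106 ≢ 1 mod 4, the ring of integers is ℤ[√106] with discriminant 4·106 = 424.
Ramification test: 53 | 424. The prime 53 ramifies in K.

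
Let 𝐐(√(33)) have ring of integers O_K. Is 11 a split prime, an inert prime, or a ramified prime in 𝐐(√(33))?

ramified

d = 33 ≡ 1 (mod 4), so O_K = ℤ[(1+√33)/2] and disc(K) = d = 33.
Ramification test: 11 | 33. The prime 11 ramifies in K.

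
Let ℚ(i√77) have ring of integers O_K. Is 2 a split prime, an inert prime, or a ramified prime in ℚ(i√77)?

ramified — (2) = 𝔭²

d = -77 ≡ 3 (mod 4), so O_K = ℤ[√-77] and disc(K) = 4d = -308.
Ramification test: 2 | -308. The prime 2 ramifies in K.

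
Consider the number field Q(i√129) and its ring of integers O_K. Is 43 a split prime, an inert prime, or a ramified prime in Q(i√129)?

p ramifies

Since -129 ≢ 1 mod 4, the ring of integers is ℤ[√-129] with discriminant 4·(-129) = -516.
Ramification test: 43 | -516. The prime 43 ramifies in K.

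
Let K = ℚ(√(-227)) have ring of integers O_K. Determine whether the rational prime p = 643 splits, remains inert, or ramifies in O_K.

643 splits in O_K

d = -227 ≡ 1 (mod 4), so O_K = ℤ[(1+√-227)/2] and disc(K) = d = -227.
643 ∤ -227, so 643 is unramified.
Compute (-227/643) via Euler: 416^((643-1)/2) mod 643 = 1, so (-227/643) = 1.
d is a quadratic residue mod p, hence 643 splits in O_K.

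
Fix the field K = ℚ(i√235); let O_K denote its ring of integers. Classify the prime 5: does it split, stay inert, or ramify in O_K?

ramified

Since -235 ≡ 1 mod 4, the ring of integers is ℤ[(1+√-235)/2] with discriminant -235.
Ramification test: 5 | -235. The prime 5 ramifies in K.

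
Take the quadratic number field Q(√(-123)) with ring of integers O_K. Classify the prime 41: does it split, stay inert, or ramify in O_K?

p ramifies

d = -123 ≡ 1 (mod 4), so O_K = ℤ[(1+√-123)/2] and disc(K) = d = -123.
41 divides disc(K) = -123, so 41 ramifies.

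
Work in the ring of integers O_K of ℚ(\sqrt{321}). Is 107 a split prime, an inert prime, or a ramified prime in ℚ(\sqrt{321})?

ramified

Since 321 ≡ 1 mod 4, the ring of integers is ℤ[(1+√321)/2] with discriminant 321.
Ramification test: 107 | 321. The prime 107 ramifies in K.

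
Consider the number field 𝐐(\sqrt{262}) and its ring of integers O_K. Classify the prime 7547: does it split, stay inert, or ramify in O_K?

split — (7547) = 𝔭₁𝔭₂ with 𝔭₁ ≠ 𝔭₂

d = 262 ≡ 2 (mod 4), so O_K = ℤ[√262] and disc(K) = 4d = 1048.
Since gcd(7547, 1048) = 1 the prime 7547 does not ramify.
Euler's criterion: 262^3773 mod 7547 = 1. Thus (262|7547) = 1.
Legendre symbol 1 ⇒ 7547 is split.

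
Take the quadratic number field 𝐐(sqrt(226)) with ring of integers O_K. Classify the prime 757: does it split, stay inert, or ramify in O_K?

d = 226 ≡ 2 (mod 4), so O_K = ℤ[√226] and disc(K) = 4d = 904.
757 ∤ 904, so 757 is unramified.
Euler's criterion: 226^378 mod 757 = 1. Thus (226|757) = 1.
d is a quadratic residue mod p, hence 757 splits in O_K.

p splits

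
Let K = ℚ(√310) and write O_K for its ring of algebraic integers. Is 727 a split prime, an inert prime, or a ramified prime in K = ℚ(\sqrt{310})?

310 mod 4 = 2, hence disc K = 4·310 = 1240 and O_K = ℤ[√310].
727 ∤ 1240, so 727 is unramified.
Compute (310/727) via Euler: 310^((727-1)/2) mod 727 = 1, so (310/727) = 1.
Legendre symbol 1 ⇒ 727 is split.

727 splits in O_K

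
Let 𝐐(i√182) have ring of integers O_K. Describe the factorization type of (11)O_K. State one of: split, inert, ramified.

Since -182 ≢ 1 mod 4, the ring of integers is ℤ[√-182] with discriminant 4·(-182) = -728.
Since gcd(11, -728) = 1 the prime 11 does not ramify.
Euler's criterion: (-182)^5 mod 11 = 1. Thus (-182|11) = 1.
Legendre symbol 1 ⇒ 11 is split.

11 splits in O_K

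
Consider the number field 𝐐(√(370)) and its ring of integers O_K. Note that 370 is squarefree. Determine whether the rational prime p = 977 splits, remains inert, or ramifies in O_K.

977 splits in O_K

d = 370 ≡ 2 (mod 4), so O_K = ℤ[√370] and disc(K) = 4d = 1480.
Since gcd(977, 1480) = 1 the prime 977 does not ramify.
Legendre symbol by Euler's criterion: (370/977) ≡ 370^488 ≡ 1 (mod 977), i.e. (370/977) = 1.
Legendre symbol 1 ⇒ 977 is split.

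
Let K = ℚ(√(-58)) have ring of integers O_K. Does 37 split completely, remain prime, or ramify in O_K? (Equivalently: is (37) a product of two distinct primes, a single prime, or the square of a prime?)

d = -58 ≡ 2 (mod 4), so O_K = ℤ[√-58] and disc(K) = 4d = -232.
37 ∤ -232, so 37 is unramified.
Legendre symbol by Euler's criterion: (-58/37) ≡ (-58)^18 ≡ 1 (mod 37), i.e. (-58/37) = 1.
Legendre symbol 1 ⇒ 37 is split.

split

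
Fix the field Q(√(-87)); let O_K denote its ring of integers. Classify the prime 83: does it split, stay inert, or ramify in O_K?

inert — (83) stays prime in O_K

-87 mod 4 = 1, hence disc K = -87 and O_K = ℤ[(1+√-87)/2].
Since gcd(83, -87) = 1 the prime 83 does not ramify.
Compute (-87/83) via Euler: 79^((83-1)/2) mod 83 = 82, so (-87/83) = -1.
(-87/83) = -1, so 83 is inert.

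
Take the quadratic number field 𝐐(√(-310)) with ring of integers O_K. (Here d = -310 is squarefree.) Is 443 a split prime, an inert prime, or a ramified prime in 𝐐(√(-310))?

split

-310 mod 4 = 2, hence disc K = 4·(-310) = -1240 and O_K = ℤ[√-310].
Since gcd(443, -1240) = 1 the prime 443 does not ramify.
(-310/443) = 133^221 mod 443 = 1, giving Legendre symbol 1.
Legendre symbol 1 ⇒ 443 is split.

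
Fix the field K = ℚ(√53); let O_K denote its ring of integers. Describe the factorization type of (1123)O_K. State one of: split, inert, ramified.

splits completely

d = 53 ≡ 1 (mod 4), so O_K = ℤ[(1+√53)/2] and disc(K) = d = 53.
disc(K) = 53 is not divisible by 1123; 1123 is unramified.
Legendre symbol by Euler's criterion: (53/1123) ≡ 53^561 ≡ 1 (mod 1123), i.e. (53/1123) = 1.
d is a quadratic residue mod p, hence 1123 splits in O_K.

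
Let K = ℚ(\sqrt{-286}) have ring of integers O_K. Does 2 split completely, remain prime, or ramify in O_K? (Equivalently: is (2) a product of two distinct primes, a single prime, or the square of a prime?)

Since -286 ≢ 1 mod 4, the ring of integers is ℤ[√-286] with discriminant 4·(-286) = -1144.
disc(K) = -1144 = 2·(-572), so p = 2 is ramified.

ramifies in O_K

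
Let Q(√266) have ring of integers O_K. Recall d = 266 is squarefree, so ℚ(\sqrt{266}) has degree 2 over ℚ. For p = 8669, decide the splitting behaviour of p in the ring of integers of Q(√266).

266 mod 4 = 2, hence disc K = 4·266 = 1064 and O_K = ℤ[√266].
disc(K) = 1064 is not divisible by 8669; 8669 is unramified.
(266/8669) = 266^4334 mod 8669 = 1, giving Legendre symbol 1.
Legendre symbol 1 ⇒ 8669 is split.

splits completely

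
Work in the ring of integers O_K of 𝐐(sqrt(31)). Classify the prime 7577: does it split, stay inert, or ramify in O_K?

31 mod 4 = 3, hence disc K = 4·31 = 124 and O_K = ℤ[√31].
Since gcd(7577, 124) = 1 the prime 7577 does not ramify.
Legendre symbol by Euler's criterion: (31/7577) ≡ 31^3788 ≡ 7576 (mod 7577), i.e. (31/7577) = -1.
(31/7577) = -1, so 7577 is inert.

7577 remains inert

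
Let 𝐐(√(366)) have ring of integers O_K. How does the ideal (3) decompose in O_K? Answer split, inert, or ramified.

Since 366 ≢ 1 mod 4, the ring of integers is ℤ[√366] with discriminant 4·366 = 1464.
Ramification test: 3 | 1464. The prime 3 ramifies in K.

ramifies in O_K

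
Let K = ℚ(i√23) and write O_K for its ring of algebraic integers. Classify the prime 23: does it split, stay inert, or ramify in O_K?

d = -23 ≡ 1 (mod 4), so O_K = ℤ[(1+√-23)/2] and disc(K) = d = -23.
disc(K) = -23 = 23·(-1), so p = 23 is ramified.

ramified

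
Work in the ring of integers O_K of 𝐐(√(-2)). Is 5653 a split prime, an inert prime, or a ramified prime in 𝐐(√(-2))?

remains prime (inert)

d = -2 ≡ 2 (mod 4), so O_K = ℤ[√-2] and disc(K) = 4d = -8.
Since gcd(5653, -8) = 1 the prime 5653 does not ramify.
Compute (-2/5653) via Euler: 5651^((5653-1)/2) mod 5653 = 5652, so (-2/5653) = -1.
Legendre symbol -1 ⇒ 5653 is inert.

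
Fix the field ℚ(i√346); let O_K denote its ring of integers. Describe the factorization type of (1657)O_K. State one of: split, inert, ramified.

p splits

-346 mod 4 = 2, hence disc K = 4·(-346) = -1384 and O_K = ℤ[√-346].
1657 ∤ -1384, so 1657 is unramified.
Compute (-346/1657) via Euler: 1311^((1657-1)/2) mod 1657 = 1, so (-346/1657) = 1.
(-346/1657) = 1, so 1657 splits.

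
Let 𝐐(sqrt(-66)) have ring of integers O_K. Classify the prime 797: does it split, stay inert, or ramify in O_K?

split

Since -66 ≢ 1 mod 4, the ring of integers is ℤ[√-66] with discriminant 4·(-66) = -264.
797 ∤ -264, so 797 is unramified.
Euler's criterion: (-66)^398 mod 797 = 1. Thus (-66|797) = 1.
(-66/797) = 1, so 797 splits.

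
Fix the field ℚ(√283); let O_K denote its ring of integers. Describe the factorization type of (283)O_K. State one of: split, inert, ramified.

ramified — (283) = 𝔭²

d = 283 ≡ 3 (mod 4), so O_K = ℤ[√283] and disc(K) = 4d = 1132.
disc(K) = 1132 = 283·4, so p = 283 is ramified.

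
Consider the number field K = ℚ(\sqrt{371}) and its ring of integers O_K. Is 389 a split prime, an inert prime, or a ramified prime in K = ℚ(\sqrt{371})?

p is inert

Since 371 ≢ 1 mod 4, the ring of integers is ℤ[√371] with discriminant 4·371 = 1484.
disc(K) = 1484 is not divisible by 389; 389 is unramified.
Compute (371/389) via Euler: 371^((389-1)/2) mod 389 = 388, so (371/389) = -1.
Legendre symbol -1 ⇒ 389 is inert.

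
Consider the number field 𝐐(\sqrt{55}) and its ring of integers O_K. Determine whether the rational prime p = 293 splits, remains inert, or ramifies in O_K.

split — (293) = 𝔭₁𝔭₂ with 𝔭₁ ≠ 𝔭₂

55 mod 4 = 3, hence disc K = 4·55 = 220 and O_K = ℤ[√55].
Since gcd(293, 220) = 1 the prime 293 does not ramify.
Compute (55/293) via Euler: 55^((293-1)/2) mod 293 = 1, so (55/293) = 1.
Legendre symbol 1 ⇒ 293 is split.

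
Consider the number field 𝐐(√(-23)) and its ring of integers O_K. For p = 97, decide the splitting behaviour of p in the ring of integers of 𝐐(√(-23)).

remains prime (inert)

Since -23 ≡ 1 mod 4, the ring of integers is ℤ[(1+√-23)/2] with discriminant -23.
97 ∤ -23, so 97 is unramified.
Legendre symbol by Euler's criterion: (-23/97) ≡ (-23)^48 ≡ 96 (mod 97), i.e. (-23/97) = -1.
d is a non-residue mod p, hence 97 remains inert in O_K.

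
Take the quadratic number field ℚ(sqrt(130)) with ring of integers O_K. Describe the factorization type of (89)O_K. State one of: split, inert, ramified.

d = 130 ≡ 2 (mod 4), so O_K = ℤ[√130] and disc(K) = 4d = 520.
Since gcd(89, 520) = 1 the prime 89 does not ramify.
Legendre symbol by Euler's criterion: (130/89) ≡ 130^44 ≡ 88 (mod 89), i.e. (130/89) = -1.
d is a non-residue mod p, hence 89 remains inert in O_K.

89 remains inert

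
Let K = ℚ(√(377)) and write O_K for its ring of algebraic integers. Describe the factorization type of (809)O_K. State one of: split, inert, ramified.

Since 377 ≡ 1 mod 4, the ring of integers is ℤ[(1+√377)/2] with discriminant 377.
disc(K) = 377 is not divisible by 809; 809 is unramified.
Euler's criterion: 377^404 mod 809 = 808. Thus (377|809) = -1.
(377/809) = -1, so 809 is inert.

inert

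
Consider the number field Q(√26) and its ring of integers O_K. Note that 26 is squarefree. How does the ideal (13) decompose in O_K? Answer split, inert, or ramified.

ramified — (13) = 𝔭²

26 mod 4 = 2, hence disc K = 4·26 = 104 and O_K = ℤ[√26].
13 divides disc(K) = 104, so 13 ramifies.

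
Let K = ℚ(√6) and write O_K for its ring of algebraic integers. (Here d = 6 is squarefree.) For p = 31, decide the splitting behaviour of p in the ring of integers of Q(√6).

inert

d = 6 ≡ 2 (mod 4), so O_K = ℤ[√6] and disc(K) = 4d = 24.
disc(K) = 24 is not divisible by 31; 31 is unramified.
Euler's criterion: 6^15 mod 31 = 30. Thus (6|31) = -1.
Legendre symbol -1 ⇒ 31 is inert.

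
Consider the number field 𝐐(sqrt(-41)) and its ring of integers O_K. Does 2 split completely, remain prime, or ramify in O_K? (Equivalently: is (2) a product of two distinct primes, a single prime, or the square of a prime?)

-41 mod 4 = 3, hence disc K = 4·(-41) = -164 and O_K = ℤ[√-41].
Ramification test: 2 | -164. The prime 2 ramifies in K.

ramified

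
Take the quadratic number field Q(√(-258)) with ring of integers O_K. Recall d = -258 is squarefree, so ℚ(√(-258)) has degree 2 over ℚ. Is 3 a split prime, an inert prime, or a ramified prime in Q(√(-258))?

p ramifies

Since -258 ≢ 1 mod 4, the ring of integers is ℤ[√-258] with discriminant 4·(-258) = -1032.
disc(K) = -1032 = 3·(-344), so p = 3 is ramified.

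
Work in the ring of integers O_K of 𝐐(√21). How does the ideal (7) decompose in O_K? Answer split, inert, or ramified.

p ramifies

21 mod 4 = 1, hence disc K = 21 and O_K = ℤ[(1+√21)/2].
Ramification test: 7 | 21. The prime 7 ramifies in K.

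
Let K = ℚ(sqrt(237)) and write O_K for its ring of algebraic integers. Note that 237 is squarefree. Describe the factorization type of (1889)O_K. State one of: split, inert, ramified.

1889 remains inert

d = 237 ≡ 1 (mod 4), so O_K = ℤ[(1+√237)/2] and disc(K) = d = 237.
Since gcd(1889, 237) = 1 the prime 1889 does not ramify.
Legendre symbol by Euler's criterion: (237/1889) ≡ 237^944 ≡ 1888 (mod 1889), i.e. (237/1889) = -1.
d is a non-residue mod p, hence 1889 remains inert in O_K.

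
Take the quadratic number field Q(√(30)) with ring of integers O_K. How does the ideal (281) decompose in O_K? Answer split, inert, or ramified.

remains prime (inert)

d = 30 ≡ 2 (mod 4), so O_K = ℤ[√30] and disc(K) = 4d = 120.
281 ∤ 120, so 281 is unramified.
(30/281) = 30^140 mod 281 = 280, giving Legendre symbol -1.
d is a non-residue mod p, hence 281 remains inert in O_K.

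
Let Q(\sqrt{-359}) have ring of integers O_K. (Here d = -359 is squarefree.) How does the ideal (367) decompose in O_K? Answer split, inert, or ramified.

367 splits in O_K

-359 mod 4 = 1, hence disc K = -359 and O_K = ℤ[(1+√-359)/2].
367 ∤ -359, so 367 is unramified.
Euler's criterion: (-359)^183 mod 367 = 1. Thus (-359|367) = 1.
(-359/367) = 1, so 367 splits.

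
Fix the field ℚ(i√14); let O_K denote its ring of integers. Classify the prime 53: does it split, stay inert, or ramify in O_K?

d = -14 ≡ 2 (mod 4), so O_K = ℤ[√-14] and disc(K) = 4d = -56.
disc(K) = -56 is not divisible by 53; 53 is unramified.
Compute (-14/53) via Euler: 39^((53-1)/2) mod 53 = 52, so (-14/53) = -1.
d is a non-residue mod p, hence 53 remains inert in O_K.

inert — (53) stays prime in O_K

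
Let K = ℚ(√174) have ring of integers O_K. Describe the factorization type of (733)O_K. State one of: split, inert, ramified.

split

174 mod 4 = 2, hence disc K = 4·174 = 696 and O_K = ℤ[√174].
disc(K) = 696 is not divisible by 733; 733 is unramified.
Legendre symbol by Euler's criterion: (174/733) ≡ 174^366 ≡ 1 (mod 733), i.e. (174/733) = 1.
(174/733) = 1, so 733 splits.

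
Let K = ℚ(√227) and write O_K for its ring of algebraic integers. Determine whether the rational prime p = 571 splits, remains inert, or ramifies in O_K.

d = 227 ≡ 3 (mod 4), so O_K = ℤ[√227] and disc(K) = 4d = 908.
Since gcd(571, 908) = 1 the prime 571 does not ramify.
Compute (227/571) via Euler: 227^((571-1)/2) mod 571 = 1, so (227/571) = 1.
Legendre symbol 1 ⇒ 571 is split.

571 splits in O_K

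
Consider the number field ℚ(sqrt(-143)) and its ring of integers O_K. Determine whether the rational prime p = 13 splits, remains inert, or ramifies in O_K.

13 is ramified

Since -143 ≡ 1 mod 4, the ring of integers is ℤ[(1+√-143)/2] with discriminant -143.
Ramification test: 13 | -143. The prime 13 ramifies in K.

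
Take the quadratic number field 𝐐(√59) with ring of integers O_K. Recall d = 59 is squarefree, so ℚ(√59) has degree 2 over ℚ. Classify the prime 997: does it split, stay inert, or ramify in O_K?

997 splits in O_K

59 mod 4 = 3, hence disc K = 4·59 = 236 and O_K = ℤ[√59].
997 ∤ 236, so 997 is unramified.
Legendre symbol by Euler's criterion: (59/997) ≡ 59^498 ≡ 1 (mod 997), i.e. (59/997) = 1.
d is a quadratic residue mod p, hence 997 splits in O_K.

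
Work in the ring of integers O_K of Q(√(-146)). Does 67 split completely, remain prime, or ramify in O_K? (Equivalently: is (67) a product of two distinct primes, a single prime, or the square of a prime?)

split — (67) = 𝔭₁𝔭₂ with 𝔭₁ ≠ 𝔭₂

-146 mod 4 = 2, hence disc K = 4·(-146) = -584 and O_K = ℤ[√-146].
67 ∤ -584, so 67 is unramified.
(-146/67) = 55^33 mod 67 = 1, giving Legendre symbol 1.
Legendre symbol 1 ⇒ 67 is split.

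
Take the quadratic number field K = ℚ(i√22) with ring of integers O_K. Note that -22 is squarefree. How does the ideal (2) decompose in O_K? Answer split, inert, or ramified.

2 is ramified

Since -22 ≢ 1 mod 4, the ring of integers is ℤ[√-22] with discriminant 4·(-22) = -88.
Ramification test: 2 | -88. The prime 2 ramifies in K.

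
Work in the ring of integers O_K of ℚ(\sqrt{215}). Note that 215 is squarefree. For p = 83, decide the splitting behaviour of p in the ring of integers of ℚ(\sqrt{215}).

215 mod 4 = 3, hence disc K = 4·215 = 860 and O_K = ℤ[√215].
83 ∤ 860, so 83 is unramified.
Euler's criterion: 215^41 mod 83 = 1. Thus (215|83) = 1.
(215/83) = 1, so 83 splits.

split — (83) = 𝔭₁𝔭₂ with 𝔭₁ ≠ 𝔭₂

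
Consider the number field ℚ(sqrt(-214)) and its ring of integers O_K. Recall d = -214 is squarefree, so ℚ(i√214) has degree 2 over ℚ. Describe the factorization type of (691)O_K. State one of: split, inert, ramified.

Since -214 ≢ 1 mod 4, the ring of integers is ℤ[√-214] with discriminant 4·(-214) = -856.
691 ∤ -856, so 691 is unramified.
Euler's criterion: (-214)^345 mod 691 = 690. Thus (-214|691) = -1.
Legendre symbol -1 ⇒ 691 is inert.

inert — (691) stays prime in O_K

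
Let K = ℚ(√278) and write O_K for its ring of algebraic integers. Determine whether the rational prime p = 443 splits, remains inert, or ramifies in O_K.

remains prime (inert)

278 mod 4 = 2, hence disc K = 4·278 = 1112 and O_K = ℤ[√278].
Since gcd(443, 1112) = 1 the prime 443 does not ramify.
Compute (278/443) via Euler: 278^((443-1)/2) mod 443 = 442, so (278/443) = -1.
d is a non-residue mod p, hence 443 remains inert in O_K.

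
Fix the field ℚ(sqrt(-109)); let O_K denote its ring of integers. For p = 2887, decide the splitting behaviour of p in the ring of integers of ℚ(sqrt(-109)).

split

-109 mod 4 = 3, hence disc K = 4·(-109) = -436 and O_K = ℤ[√-109].
2887 ∤ -436, so 2887 is unramified.
Compute (-109/2887) via Euler: 2778^((2887-1)/2) mod 2887 = 1, so (-109/2887) = 1.
Legendre symbol 1 ⇒ 2887 is split.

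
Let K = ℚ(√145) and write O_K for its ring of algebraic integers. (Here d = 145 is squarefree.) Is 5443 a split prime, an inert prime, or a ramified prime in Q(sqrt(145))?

Since 145 ≡ 1 mod 4, the ring of integers is ℤ[(1+√145)/2] with discriminant 145.
Since gcd(5443, 145) = 1 the prime 5443 does not ramify.
(145/5443) = 145^2721 mod 5443 = 5442, giving Legendre symbol -1.
(145/5443) = -1, so 5443 is inert.

p is inert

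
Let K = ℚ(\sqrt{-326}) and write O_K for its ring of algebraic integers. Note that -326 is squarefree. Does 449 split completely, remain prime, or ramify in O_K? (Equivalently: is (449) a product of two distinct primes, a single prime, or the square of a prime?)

p is inert

-326 mod 4 = 2, hence disc K = 4·(-326) = -1304 and O_K = ℤ[√-326].
Since gcd(449, -1304) = 1 the prime 449 does not ramify.
Legendre symbol by Euler's criterion: (-326/449) ≡ (-326)^224 ≡ 448 (mod 449), i.e. (-326/449) = -1.
(-326/449) = -1, so 449 is inert.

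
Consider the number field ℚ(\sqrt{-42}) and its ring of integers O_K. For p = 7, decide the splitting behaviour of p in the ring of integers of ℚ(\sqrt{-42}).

d = -42 ≡ 2 (mod 4), so O_K = ℤ[√-42] and disc(K) = 4d = -168.
7 divides disc(K) = -168, so 7 ramifies.

ramified — (7) = 𝔭²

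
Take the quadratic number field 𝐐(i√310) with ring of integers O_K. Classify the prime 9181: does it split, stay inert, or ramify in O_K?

inert — (9181) stays prime in O_K

-310 mod 4 = 2, hence disc K = 4·(-310) = -1240 and O_K = ℤ[√-310].
Since gcd(9181, -1240) = 1 the prime 9181 does not ramify.
Legendre symbol by Euler's criterion: (-310/9181) ≡ (-310)^4590 ≡ 9180 (mod 9181), i.e. (-310/9181) = -1.
Legendre symbol -1 ⇒ 9181 is inert.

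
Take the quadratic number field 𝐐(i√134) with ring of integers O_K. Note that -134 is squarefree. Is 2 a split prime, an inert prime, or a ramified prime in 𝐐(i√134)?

d = -134 ≡ 2 (mod 4), so O_K = ℤ[√-134] and disc(K) = 4d = -536.
2 divides disc(K) = -536, so 2 ramifies.

p ramifies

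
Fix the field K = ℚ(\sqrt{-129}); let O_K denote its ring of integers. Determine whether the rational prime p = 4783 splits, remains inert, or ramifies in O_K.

p is inert

d = -129 ≡ 3 (mod 4), so O_K = ℤ[√-129] and disc(K) = 4d = -516.
Since gcd(4783, -516) = 1 the prime 4783 does not ramify.
Compute (-129/4783) via Euler: 4654^((4783-1)/2) mod 4783 = 4782, so (-129/4783) = -1.
Legendre symbol -1 ⇒ 4783 is inert.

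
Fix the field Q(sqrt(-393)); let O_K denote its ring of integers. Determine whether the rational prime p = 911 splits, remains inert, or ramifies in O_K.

Since -393 ≢ 1 mod 4, the ring of integers is ℤ[√-393] with discriminant 4·(-393) = -1572.
disc(K) = -1572 is not divisible by 911; 911 is unramified.
(-393/911) = 518^455 mod 911 = 1, giving Legendre symbol 1.
d is a quadratic residue mod p, hence 911 splits in O_K.

911 splits in O_K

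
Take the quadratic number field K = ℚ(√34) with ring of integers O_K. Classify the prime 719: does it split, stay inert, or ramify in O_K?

p is inert

Since 34 ≢ 1 mod 4, the ring of integers is ℤ[√34] with discriminant 4·34 = 136.
Since gcd(719, 136) = 1 the prime 719 does not ramify.
(34/719) = 34^359 mod 719 = 718, giving Legendre symbol -1.
(34/719) = -1, so 719 is inert.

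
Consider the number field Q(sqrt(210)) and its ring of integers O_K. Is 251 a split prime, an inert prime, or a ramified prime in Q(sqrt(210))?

inert

d = 210 ≡ 2 (mod 4), so O_K = ℤ[√210] and disc(K) = 4d = 840.
251 ∤ 840, so 251 is unramified.
Legendre symbol by Euler's criterion: (210/251) ≡ 210^125 ≡ 250 (mod 251), i.e. (210/251) = -1.
d is a non-residue mod p, hence 251 remains inert in O_K.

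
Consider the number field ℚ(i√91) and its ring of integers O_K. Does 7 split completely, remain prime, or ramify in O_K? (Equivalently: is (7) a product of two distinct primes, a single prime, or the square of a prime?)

ramified

Since -91 ≡ 1 mod 4, the ring of integers is ℤ[(1+√-91)/2] with discriminant -91.
7 divides disc(K) = -91, so 7 ramifies.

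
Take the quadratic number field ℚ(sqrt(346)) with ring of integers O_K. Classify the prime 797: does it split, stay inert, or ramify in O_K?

split — (797) = 𝔭₁𝔭₂ with 𝔭₁ ≠ 𝔭₂

346 mod 4 = 2, hence disc K = 4·346 = 1384 and O_K = ℤ[√346].
disc(K) = 1384 is not divisible by 797; 797 is unramified.
Euler's criterion: 346^398 mod 797 = 1. Thus (346|797) = 1.
(346/797) = 1, so 797 splits.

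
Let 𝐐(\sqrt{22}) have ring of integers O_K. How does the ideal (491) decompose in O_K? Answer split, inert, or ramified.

d = 22 ≡ 2 (mod 4), so O_K = ℤ[√22] and disc(K) = 4d = 88.
disc(K) = 88 is not divisible by 491; 491 is unramified.
Euler's criterion: 22^245 mod 491 = 490. Thus (22|491) = -1.
(22/491) = -1, so 491 is inert.

inert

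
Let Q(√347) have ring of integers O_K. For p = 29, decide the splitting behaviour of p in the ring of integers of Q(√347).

split — (29) = 𝔭₁𝔭₂ with 𝔭₁ ≠ 𝔭₂

Since 347 ≢ 1 mod 4, the ring of integers is ℤ[√347] with discriminant 4·347 = 1388.
disc(K) = 1388 is not divisible by 29; 29 is unramified.
Legendre symbol by Euler's criterion: (347/29) ≡ 347^14 ≡ 1 (mod 29), i.e. (347/29) = 1.
(347/29) = 1, so 29 splits.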